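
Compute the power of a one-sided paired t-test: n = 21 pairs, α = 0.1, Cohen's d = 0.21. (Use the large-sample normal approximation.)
Power ≈ 0.37

Power calculation (paired t-test, normal approximation):
z_β = d · √n - z_α
z_β = 0.21 · √21 - 1.282
z_β = 0.21 · 4.583 - 1.282
z_β = -0.319

Power = Φ(z_β) = Φ(-0.319) ≈ 0.375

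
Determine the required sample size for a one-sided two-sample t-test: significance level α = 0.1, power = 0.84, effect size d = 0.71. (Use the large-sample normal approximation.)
n = 21 per group

Sample size formula (two-sample t-test, normal approximation):
n = 2 · ((z_α + z_β) / d)²

z_α = 1.282 (for α = 0.1, one-sided)
z_β = 0.994 (for power = 0.84)
d = 0.71

n = 2 · ((1.282 + 0.994) / 0.71)²
n = 2 · (3.206)²
n ≈ 20.56
Round up to the next whole number: n = 21 per group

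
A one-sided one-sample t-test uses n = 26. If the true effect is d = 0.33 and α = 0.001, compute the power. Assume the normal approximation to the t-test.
Power ≈ 0.08

Power calculation (one-sample t-test, normal approximation):
z_β = d · √n - z_α
z_β = 0.33 · √26 - 3.090
z_β = 0.33 · 5.099 - 3.090
z_β = -1.408

Power = Φ(z_β) = Φ(-1.408) ≈ 0.080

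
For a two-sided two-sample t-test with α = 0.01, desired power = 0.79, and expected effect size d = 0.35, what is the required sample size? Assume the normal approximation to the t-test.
n = 187 per group

Sample size formula (two-sample t-test, normal approximation):
n = 2 · ((z_{α/2} + z_β) / d)²

z_{α/2} = 2.576 (for α = 0.01, two-sided)
z_β = 0.806 (for power = 0.79)
d = 0.35

n = 2 · ((2.576 + 0.806) / 0.35)²
n = 2 · (9.663)²
n ≈ 186.75
Round up to the next whole number: n = 187 per group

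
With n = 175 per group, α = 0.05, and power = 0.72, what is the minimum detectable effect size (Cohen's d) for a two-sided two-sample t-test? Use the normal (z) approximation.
d ≈ 0.27

Minimum detectable effect (two-sample t-test, normal approximation):
d = (z_{α/2} + z_β) / √(n/2)
d = (1.960 + 0.583) / √(175/2)
d = 2.543 / 9.354
d ≈ 0.27

By Cohen's convention (0.2 small / 0.5 medium / 0.8 large): small effect.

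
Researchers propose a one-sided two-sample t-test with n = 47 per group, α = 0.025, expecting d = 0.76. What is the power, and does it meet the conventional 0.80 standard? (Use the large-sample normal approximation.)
Power ≈ 0.96; the study is adequately powered (power ≥ 0.80)

Power calculation (two-sample t-test, normal approximation):
z_β = d · √(n/2) - z_α
z_β = 0.76 · √(47/2) - 1.960
z_β = 0.76 · 4.848 - 1.960
z_β = 1.724

Power = Φ(z_β) = Φ(1.724) ≈ 0.958

Effect size d = 0.76 is medium by Cohen's convention (0.2/0.5/0.8).

Threshold: power ≥ 0.80 is conventionally adequate.
Power ≈ 0.96 → the study is adequately powered (power ≥ 0.80).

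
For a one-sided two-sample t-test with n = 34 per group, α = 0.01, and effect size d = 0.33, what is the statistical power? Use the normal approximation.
Power ≈ 0.17

Power calculation (two-sample t-test, normal approximation):
z_β = d · √(n/2) - z_α
z_β = 0.33 · √(34/2) - 2.326
z_β = 0.33 · 4.123 - 2.326
z_β = -0.966

Power = Φ(z_β) = Φ(-0.966) ≈ 0.167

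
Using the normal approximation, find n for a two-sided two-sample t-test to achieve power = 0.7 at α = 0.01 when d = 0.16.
n = 751 per group

Sample size formula (two-sample t-test, normal approximation):
n = 2 · ((z_{α/2} + z_β) / d)²

z_{α/2} = 2.576 (for α = 0.01, two-sided)
z_β = 0.524 (for power = 0.7)
d = 0.16

n = 2 · ((2.576 + 0.524) / 0.16)²
n = 2 · (19.375)²
n ≈ 750.78
Round up to the next whole number: n = 751 per group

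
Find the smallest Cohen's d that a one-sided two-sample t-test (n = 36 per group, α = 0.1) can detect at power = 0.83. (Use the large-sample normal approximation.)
d ≈ 0.53

Minimum detectable effect (two-sample t-test, normal approximation):
d = (z_α + z_β) / √(n/2)
d = (1.282 + 0.954) / √(36/2)
d = 2.236 / 4.243
d ≈ 0.53

By Cohen's convention (0.2 small / 0.5 medium / 0.8 large): medium effect.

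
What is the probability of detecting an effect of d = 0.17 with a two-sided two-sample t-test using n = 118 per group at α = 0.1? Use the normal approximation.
Power ≈ 0.37

Power calculation (two-sample t-test, normal approximation):
z_β = d · √(n/2) - z_{α/2}
z_β = 0.17 · √(118/2) - 1.645
z_β = 0.17 · 7.681 - 1.645
z_β = -0.339

Power = Φ(z_β) = Φ(-0.339) ≈ 0.367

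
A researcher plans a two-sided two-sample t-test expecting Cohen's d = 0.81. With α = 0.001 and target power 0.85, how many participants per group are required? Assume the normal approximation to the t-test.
n = 58 per group

Sample size formula (two-sample t-test, normal approximation):
n = 2 · ((z_{α/2} + z_β) / d)²

z_{α/2} = 3.291 (for α = 0.001, two-sided)
z_β = 1.036 (for power = 0.85)
d = 0.81

n = 2 · ((3.291 + 1.036) / 0.81)²
n = 2 · (5.342)²
n ≈ 57.07
Round up to the next whole number: n = 58 per group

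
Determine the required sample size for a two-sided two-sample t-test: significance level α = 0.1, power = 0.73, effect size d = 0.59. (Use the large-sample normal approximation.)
n = 30 per group

Sample size formula (two-sample t-test, normal approximation):
n = 2 · ((z_{α/2} + z_β) / d)²

z_{α/2} = 1.645 (for α = 0.1, two-sided)
z_β = 0.613 (for power = 0.73)
d = 0.59

n = 2 · ((1.645 + 0.613) / 0.59)²
n = 2 · (3.827)²
n ≈ 29.29
Round up to the next whole number: n = 30 per group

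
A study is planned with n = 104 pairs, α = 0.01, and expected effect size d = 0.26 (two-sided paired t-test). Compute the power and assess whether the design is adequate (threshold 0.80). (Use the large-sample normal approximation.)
Power ≈ 0.53; the study is underpowered (power < 0.80)

Power calculation (paired t-test, normal approximation):
z_β = d · √n - z_{α/2}
z_β = 0.26 · √104 - 2.576
z_β = 0.26 · 10.198 - 2.576
z_β = 0.076

Power = Φ(z_β) = Φ(0.076) ≈ 0.530

Effect size d = 0.26 is small by Cohen's convention (0.2/0.5/0.8).

Threshold: power ≥ 0.80 is conventionally adequate.
Power ≈ 0.53 → the study is underpowered (power < 0.80).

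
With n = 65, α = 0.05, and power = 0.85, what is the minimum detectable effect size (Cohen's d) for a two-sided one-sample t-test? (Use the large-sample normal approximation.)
d ≈ 0.37

Minimum detectable effect (one-sample t-test, normal approximation):
d = (z_{α/2} + z_β) / √n
d = (1.960 + 1.036) / √65
d = 2.996 / 8.062
d ≈ 0.37

By Cohen's convention (0.2 small / 0.5 medium / 0.8 large): small effect.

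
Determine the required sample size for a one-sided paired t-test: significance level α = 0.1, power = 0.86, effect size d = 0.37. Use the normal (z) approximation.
n = 41 pairs

Sample size formula (paired t-test, normal approximation):
n = ((z_α + z_β) / d)²

z_α = 1.282 (for α = 0.1, one-sided)
z_β = 1.080 (for power = 0.86)
d = 0.37

n = ((1.282 + 1.080) / 0.37)²
n = (6.384)²
n ≈ 40.76
Round up to the next whole number: n = 41 pairs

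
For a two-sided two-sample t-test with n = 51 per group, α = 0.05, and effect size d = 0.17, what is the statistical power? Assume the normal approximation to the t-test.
Power ≈ 0.14

Power calculation (two-sample t-test, normal approximation):
z_β = d · √(n/2) - z_{α/2}
z_β = 0.17 · √(51/2) - 1.960
z_β = 0.17 · 5.050 - 1.960
z_β = -1.102

Power = Φ(z_β) = Φ(-1.102) ≈ 0.135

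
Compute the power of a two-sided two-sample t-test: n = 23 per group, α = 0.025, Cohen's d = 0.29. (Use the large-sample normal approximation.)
Power ≈ 0.10

Power calculation (two-sample t-test, normal approximation):
z_β = d · √(n/2) - z_{α/2}
z_β = 0.29 · √(23/2) - 2.241
z_β = 0.29 · 3.391 - 2.241
z_β = -1.258

Power = Φ(z_β) = Φ(-1.258) ≈ 0.104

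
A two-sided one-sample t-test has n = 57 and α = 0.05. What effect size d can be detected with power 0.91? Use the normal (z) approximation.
d ≈ 0.44

Minimum detectable effect (one-sample t-test, normal approximation):
d = (z_{α/2} + z_β) / √n
d = (1.960 + 1.341) / √57
d = 3.301 / 7.550
d ≈ 0.44

By Cohen's convention (0.2 small / 0.5 medium / 0.8 large): small effect.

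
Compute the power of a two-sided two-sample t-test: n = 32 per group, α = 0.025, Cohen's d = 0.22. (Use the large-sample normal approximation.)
Power ≈ 0.09

Power calculation (two-sample t-test, normal approximation):
z_β = d · √(n/2) - z_{α/2}
z_β = 0.22 · √(32/2) - 2.241
z_β = 0.22 · 4.000 - 2.241
z_β = -1.361

Power = Φ(z_β) = Φ(-1.361) ≈ 0.087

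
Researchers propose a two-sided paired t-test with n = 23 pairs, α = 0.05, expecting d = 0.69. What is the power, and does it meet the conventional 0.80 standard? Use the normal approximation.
Power ≈ 0.91; the study is adequately powered (power ≥ 0.80)

Power calculation (paired t-test, normal approximation):
z_β = d · √n - z_{α/2}
z_β = 0.69 · √23 - 1.960
z_β = 0.69 · 4.796 - 1.960
z_β = 1.349

Power = Φ(z_β) = Φ(1.349) ≈ 0.911

Effect size d = 0.69 is medium by Cohen's convention (0.2/0.5/0.8).

Threshold: power ≥ 0.80 is conventionally adequate.
Power ≈ 0.91 → the study is adequately powered (power ≥ 0.80).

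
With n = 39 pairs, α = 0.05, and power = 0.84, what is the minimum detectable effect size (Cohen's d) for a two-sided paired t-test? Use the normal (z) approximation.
d ≈ 0.47

Minimum detectable effect (paired t-test, normal approximation):
d = (z_{α/2} + z_β) / √n
d = (1.960 + 0.994) / √39
d = 2.954 / 6.245
d ≈ 0.47

By Cohen's convention (0.2 small / 0.5 medium / 0.8 large): small effect.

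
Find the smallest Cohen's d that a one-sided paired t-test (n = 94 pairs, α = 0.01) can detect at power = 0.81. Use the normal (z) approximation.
d ≈ 0.33

Minimum detectable effect (paired t-test, normal approximation):
d = (z_α + z_β) / √n
d = (2.326 + 0.878) / √94
d = 3.204 / 9.695
d ≈ 0.33

By Cohen's convention (0.2 small / 0.5 medium / 0.8 large): small effect.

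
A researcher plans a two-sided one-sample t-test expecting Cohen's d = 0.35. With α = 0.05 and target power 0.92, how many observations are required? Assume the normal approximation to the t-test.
n = 93

Sample size formula (one-sample t-test, normal approximation):
n = ((z_{α/2} + z_β) / d)²

z_{α/2} = 1.960 (for α = 0.05, two-sided)
z_β = 1.405 (for power = 0.92)
d = 0.35

n = ((1.960 + 1.405) / 0.35)²
n = (9.614)²
n ≈ 92.43
Round up to the next whole number: n = 93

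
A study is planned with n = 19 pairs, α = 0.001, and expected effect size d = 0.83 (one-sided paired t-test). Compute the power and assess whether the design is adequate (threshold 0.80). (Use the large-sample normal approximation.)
Power ≈ 0.70; the study is underpowered (power < 0.80)

Power calculation (paired t-test, normal approximation):
z_β = d · √n - z_α
z_β = 0.83 · √19 - 3.090
z_β = 0.83 · 4.359 - 3.090
z_β = 0.528

Power = Φ(z_β) = Φ(0.528) ≈ 0.701

Effect size d = 0.83 is large by Cohen's convention (0.2/0.5/0.8).

Threshold: power ≥ 0.80 is conventionally adequate.
Power ≈ 0.70 → the study is underpowered (power < 0.80).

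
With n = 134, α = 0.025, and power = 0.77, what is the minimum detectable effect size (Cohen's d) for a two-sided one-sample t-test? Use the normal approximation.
d ≈ 0.26

Minimum detectable effect (one-sample t-test, normal approximation):
d = (z_{α/2} + z_β) / √n
d = (2.241 + 0.739) / √134
d = 2.980 / 11.576
d ≈ 0.26

By Cohen's convention (0.2 small / 0.5 medium / 0.8 large): small effect.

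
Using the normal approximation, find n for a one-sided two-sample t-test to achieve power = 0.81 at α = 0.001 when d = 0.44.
n = 163 per group

Sample size formula (two-sample t-test, normal approximation):
n = 2 · ((z_α + z_β) / d)²

z_α = 3.090 (for α = 0.001, one-sided)
z_β = 0.878 (for power = 0.81)
d = 0.44

n = 2 · ((3.090 + 0.878) / 0.44)²
n = 2 · (9.018)²
n ≈ 162.65
Round up to the next whole number: n = 163 per group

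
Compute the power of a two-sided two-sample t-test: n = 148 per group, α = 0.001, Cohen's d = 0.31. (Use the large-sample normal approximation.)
Power ≈ 0.27

Power calculation (two-sample t-test, normal approximation):
z_β = d · √(n/2) - z_{α/2}
z_β = 0.31 · √(148/2) - 3.291
z_β = 0.31 · 8.602 - 3.291
z_β = -0.624

Power = Φ(z_β) = Φ(-0.624) ≈ 0.266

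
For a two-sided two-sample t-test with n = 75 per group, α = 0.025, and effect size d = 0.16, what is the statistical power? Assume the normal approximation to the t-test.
Power ≈ 0.10

Power calculation (two-sample t-test, normal approximation):
z_β = d · √(n/2) - z_{α/2}
z_β = 0.16 · √(75/2) - 2.241
z_β = 0.16 · 6.124 - 2.241
z_β = -1.262

Power = Φ(z_β) = Φ(-1.262) ≈ 0.104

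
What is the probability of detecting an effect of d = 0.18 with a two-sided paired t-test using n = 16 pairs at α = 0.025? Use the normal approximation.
Power ≈ 0.06

Power calculation (paired t-test, normal approximation):
z_β = d · √n - z_{α/2}
z_β = 0.18 · √16 - 2.241
z_β = 0.18 · 4.000 - 2.241
z_β = -1.521

Power = Φ(z_β) = Φ(-1.521) ≈ 0.064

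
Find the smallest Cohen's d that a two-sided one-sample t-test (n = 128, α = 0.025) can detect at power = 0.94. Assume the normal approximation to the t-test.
d ≈ 0.34

Minimum detectable effect (one-sample t-test, normal approximation):
d = (z_{α/2} + z_β) / √n
d = (2.241 + 1.555) / √128
d = 3.796 / 11.314
d ≈ 0.34

By Cohen's convention (0.2 small / 0.5 medium / 0.8 large): small effect.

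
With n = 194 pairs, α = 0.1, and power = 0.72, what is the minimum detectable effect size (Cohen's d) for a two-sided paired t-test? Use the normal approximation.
d ≈ 0.16

Minimum detectable effect (paired t-test, normal approximation):
d = (z_{α/2} + z_β) / √n
d = (1.645 + 0.583) / √194
d = 2.228 / 13.928
d ≈ 0.16

By Cohen's convention (0.2 small / 0.5 medium / 0.8 large): very small effect.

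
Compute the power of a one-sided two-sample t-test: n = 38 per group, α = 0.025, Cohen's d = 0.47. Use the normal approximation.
Power ≈ 0.54

Power calculation (two-sample t-test, normal approximation):
z_β = d · √(n/2) - z_α
z_β = 0.47 · √(38/2) - 1.960
z_β = 0.47 · 4.359 - 1.960
z_β = 0.089

Power = Φ(z_β) = Φ(0.089) ≈ 0.535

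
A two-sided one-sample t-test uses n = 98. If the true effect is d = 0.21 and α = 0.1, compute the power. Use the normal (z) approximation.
Power ≈ 0.67

Power calculation (one-sample t-test, normal approximation):
z_β = d · √n - z_{α/2}
z_β = 0.21 · √98 - 1.645
z_β = 0.21 · 9.899 - 1.645
z_β = 0.434

Power = Φ(z_β) = Φ(0.434) ≈ 0.668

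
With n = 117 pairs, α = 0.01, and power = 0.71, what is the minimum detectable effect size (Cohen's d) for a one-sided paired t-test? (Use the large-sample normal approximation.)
d ≈ 0.27

Minimum detectable effect (paired t-test, normal approximation):
d = (z_α + z_β) / √n
d = (2.326 + 0.553) / √117
d = 2.880 / 10.817
d ≈ 0.27

By Cohen's convention (0.2 small / 0.5 medium / 0.8 large): small effect.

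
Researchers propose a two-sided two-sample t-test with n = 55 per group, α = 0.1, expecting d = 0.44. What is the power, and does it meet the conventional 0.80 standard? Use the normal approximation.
Power ≈ 0.75; the study is underpowered (power < 0.80)

Power calculation (two-sample t-test, normal approximation):
z_β = d · √(n/2) - z_{α/2}
z_β = 0.44 · √(55/2) - 1.645
z_β = 0.44 · 5.244 - 1.645
z_β = 0.663

Power = Φ(z_β) = Φ(0.663) ≈ 0.746

Effect size d = 0.44 is small by Cohen's convention (0.2/0.5/0.8).

Threshold: power ≥ 0.80 is conventionally adequate.
Power ≈ 0.75 → the study is underpowered (power < 0.80).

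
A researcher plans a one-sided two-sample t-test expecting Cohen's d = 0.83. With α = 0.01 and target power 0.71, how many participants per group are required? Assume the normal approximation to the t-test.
n = 25 per group

Sample size formula (two-sample t-test, normal approximation):
n = 2 · ((z_α + z_β) / d)²

z_α = 2.326 (for α = 0.01, one-sided)
z_β = 0.553 (for power = 0.71)
d = 0.83

n = 2 · ((2.326 + 0.553) / 0.83)²
n = 2 · (3.469)²
n ≈ 24.07
Round up to the next whole number: n = 25 per group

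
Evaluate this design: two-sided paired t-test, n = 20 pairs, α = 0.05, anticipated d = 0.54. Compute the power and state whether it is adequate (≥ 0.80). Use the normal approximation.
Power ≈ 0.68; the study is underpowered (power < 0.80)

Power calculation (paired t-test, normal approximation):
z_β = d · √n - z_{α/2}
z_β = 0.54 · √20 - 1.960
z_β = 0.54 · 4.472 - 1.960
z_β = 0.455

Power = Φ(z_β) = Φ(0.455) ≈ 0.675

Effect size d = 0.54 is medium by Cohen's convention (0.2/0.5/0.8).

Threshold: power ≥ 0.80 is conventionally adequate.
Power ≈ 0.68 → the study is underpowered (power < 0.80).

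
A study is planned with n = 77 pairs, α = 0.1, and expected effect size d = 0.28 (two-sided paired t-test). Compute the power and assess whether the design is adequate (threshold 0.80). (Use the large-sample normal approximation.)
Power ≈ 0.79; the study is underpowered (power < 0.80)

Power calculation (paired t-test, normal approximation):
z_β = d · √n - z_{α/2}
z_β = 0.28 · √77 - 1.645
z_β = 0.28 · 8.775 - 1.645
z_β = 0.812

Power = Φ(z_β) = Φ(0.812) ≈ 0.792

Effect size d = 0.28 is small by Cohen's convention (0.2/0.5/0.8).

Threshold: power ≥ 0.80 is conventionally adequate.
Power ≈ 0.79 → the study is underpowered (power < 0.80).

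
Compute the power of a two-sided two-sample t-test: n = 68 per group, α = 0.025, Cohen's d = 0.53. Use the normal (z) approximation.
Power ≈ 0.80

Power calculation (two-sample t-test, normal approximation):
z_β = d · √(n/2) - z_{α/2}
z_β = 0.53 · √(68/2) - 2.241
z_β = 0.53 · 5.831 - 2.241
z_β = 0.849

Power = Φ(z_β) = Φ(0.849) ≈ 0.802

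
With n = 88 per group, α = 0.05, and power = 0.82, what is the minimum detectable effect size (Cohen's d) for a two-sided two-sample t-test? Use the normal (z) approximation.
d ≈ 0.43

Minimum detectable effect (two-sample t-test, normal approximation):
d = (z_{α/2} + z_β) / √(n/2)
d = (1.960 + 0.915) / √(88/2)
d = 2.875 / 6.633
d ≈ 0.43

By Cohen's convention (0.2 small / 0.5 medium / 0.8 large): small effect.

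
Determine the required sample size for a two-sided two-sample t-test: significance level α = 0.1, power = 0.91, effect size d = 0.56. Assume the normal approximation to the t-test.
n = 57 per group

Sample size formula (two-sample t-test, normal approximation):
n = 2 · ((z_{α/2} + z_β) / d)²

z_{α/2} = 1.645 (for α = 0.1, two-sided)
z_β = 1.341 (for power = 0.91)
d = 0.56

n = 2 · ((1.645 + 1.341) / 0.56)²
n = 2 · (5.332)²
n ≈ 56.86
Round up to the next whole number: n = 57 per group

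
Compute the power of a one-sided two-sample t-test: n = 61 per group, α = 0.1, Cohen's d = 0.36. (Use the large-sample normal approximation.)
Power ≈ 0.76

Power calculation (two-sample t-test, normal approximation):
z_β = d · √(n/2) - z_α
z_β = 0.36 · √(61/2) - 1.282
z_β = 0.36 · 5.523 - 1.282
z_β = 0.707

Power = Φ(z_β) = Φ(0.707) ≈ 0.760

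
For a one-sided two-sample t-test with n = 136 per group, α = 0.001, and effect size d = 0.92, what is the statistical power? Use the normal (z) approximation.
Power ≈ 1.00

Power calculation (two-sample t-test, normal approximation):
z_β = d · √(n/2) - z_α
z_β = 0.92 · √(136/2) - 3.090
z_β = 0.92 · 8.246 - 3.090
z_β = 4.496

Power = Φ(z_β) = Φ(4.496) ≈ 1.000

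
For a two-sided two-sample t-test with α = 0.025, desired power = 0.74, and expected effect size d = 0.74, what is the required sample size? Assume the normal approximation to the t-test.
n = 31 per group

Sample size formula (two-sample t-test, normal approximation):
n = 2 · ((z_{α/2} + z_β) / d)²

z_{α/2} = 2.241 (for α = 0.025, two-sided)
z_β = 0.643 (for power = 0.74)
d = 0.74

n = 2 · ((2.241 + 0.643) / 0.74)²
n = 2 · (3.897)²
n ≈ 30.37
Round up to the next whole number: n = 31 per group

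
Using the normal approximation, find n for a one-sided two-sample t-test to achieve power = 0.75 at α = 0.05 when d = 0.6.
n = 30 per group

Sample size formula (two-sample t-test, normal approximation):
n = 2 · ((z_α + z_β) / d)²

z_α = 1.645 (for α = 0.05, one-sided)
z_β = 0.674 (for power = 0.75)
d = 0.6

n = 2 · ((1.645 + 0.674) / 0.6)²
n = 2 · (3.865)²
n ≈ 29.88
Round up to the next whole number: n = 30 per group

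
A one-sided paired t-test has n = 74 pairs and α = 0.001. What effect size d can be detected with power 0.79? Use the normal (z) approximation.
d ≈ 0.45

Minimum detectable effect (paired t-test, normal approximation):
d = (z_α + z_β) / √n
d = (3.090 + 0.806) / √74
d = 3.897 / 8.602
d ≈ 0.45

By Cohen's convention (0.2 small / 0.5 medium / 0.8 large): small effect.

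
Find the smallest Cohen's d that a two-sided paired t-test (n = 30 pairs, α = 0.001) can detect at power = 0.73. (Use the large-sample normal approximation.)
d ≈ 0.71

Minimum detectable effect (paired t-test, normal approximation):
d = (z_{α/2} + z_β) / √n
d = (3.291 + 0.613) / √30
d = 3.903 / 5.477
d ≈ 0.71

By Cohen's convention (0.2 small / 0.5 medium / 0.8 large): medium effect.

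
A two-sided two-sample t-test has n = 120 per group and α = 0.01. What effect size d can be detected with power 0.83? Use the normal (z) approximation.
d ≈ 0.46

Minimum detectable effect (two-sample t-test, normal approximation):
d = (z_{α/2} + z_β) / √(n/2)
d = (2.576 + 0.954) / √(120/2)
d = 3.530 / 7.746
d ≈ 0.46

By Cohen's convention (0.2 small / 0.5 medium / 0.8 large): small effect.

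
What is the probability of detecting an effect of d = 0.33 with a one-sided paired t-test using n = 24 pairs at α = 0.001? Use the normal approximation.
Power ≈ 0.07

Power calculation (paired t-test, normal approximation):
z_β = d · √n - z_α
z_β = 0.33 · √24 - 3.090
z_β = 0.33 · 4.899 - 3.090
z_β = -1.474

Power = Φ(z_β) = Φ(-1.474) ≈ 0.070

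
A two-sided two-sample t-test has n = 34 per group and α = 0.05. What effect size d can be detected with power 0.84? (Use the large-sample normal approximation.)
d ≈ 0.72

Minimum detectable effect (two-sample t-test, normal approximation):
d = (z_{α/2} + z_β) / √(n/2)
d = (1.960 + 0.994) / √(34/2)
d = 2.954 / 4.123
d ≈ 0.72

By Cohen's convention (0.2 small / 0.5 medium / 0.8 large): medium effect.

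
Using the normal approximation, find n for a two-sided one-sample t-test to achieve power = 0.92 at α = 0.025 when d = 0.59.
n = 39

Sample size formula (one-sample t-test, normal approximation):
n = ((z_{α/2} + z_β) / d)²

z_{α/2} = 2.241 (for α = 0.025, two-sided)
z_β = 1.405 (for power = 0.92)
d = 0.59

n = ((2.241 + 1.405) / 0.59)²
n = (6.180)²
n ≈ 38.19
Round up to the next whole number: n = 39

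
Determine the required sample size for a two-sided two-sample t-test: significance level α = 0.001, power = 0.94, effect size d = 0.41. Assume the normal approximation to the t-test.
n = 280 per group

Sample size formula (two-sample t-test, normal approximation):
n = 2 · ((z_{α/2} + z_β) / d)²

z_{α/2} = 3.291 (for α = 0.001, two-sided)
z_β = 1.555 (for power = 0.94)
d = 0.41

n = 2 · ((3.291 + 1.555) / 0.41)²
n = 2 · (11.820)²
n ≈ 279.42
Round up to the next whole number: n = 280 per group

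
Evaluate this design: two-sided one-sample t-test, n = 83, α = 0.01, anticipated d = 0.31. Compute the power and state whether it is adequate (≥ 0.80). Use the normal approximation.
Power ≈ 0.60; the study is underpowered (power < 0.80)

Power calculation (one-sample t-test, normal approximation):
z_β = d · √n - z_{α/2}
z_β = 0.31 · √83 - 2.576
z_β = 0.31 · 9.110 - 2.576
z_β = 0.248

Power = Φ(z_β) = Φ(0.248) ≈ 0.598

Effect size d = 0.31 is small by Cohen's convention (0.2/0.5/0.8).

Threshold: power ≥ 0.80 is conventionally adequate.
Power ≈ 0.60 → the study is underpowered (power < 0.80).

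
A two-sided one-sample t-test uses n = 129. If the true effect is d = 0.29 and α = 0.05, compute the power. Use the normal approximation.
Power ≈ 0.91

Power calculation (one-sample t-test, normal approximation):
z_β = d · √n - z_{α/2}
z_β = 0.29 · √129 - 1.960
z_β = 0.29 · 11.358 - 1.960
z_β = 1.334

Power = Φ(z_β) = Φ(1.334) ≈ 0.909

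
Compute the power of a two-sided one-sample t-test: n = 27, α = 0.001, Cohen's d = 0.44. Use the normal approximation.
Power ≈ 0.16

Power calculation (one-sample t-test, normal approximation):
z_β = d · √n - z_{α/2}
z_β = 0.44 · √27 - 3.291
z_β = 0.44 · 5.196 - 3.291
z_β = -1.004

Power = Φ(z_β) = Φ(-1.004) ≈ 0.158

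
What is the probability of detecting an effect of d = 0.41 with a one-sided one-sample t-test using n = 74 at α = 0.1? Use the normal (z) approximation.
Power ≈ 0.99

Power calculation (one-sample t-test, normal approximation):
z_β = d · √n - z_α
z_β = 0.41 · √74 - 1.282
z_β = 0.41 · 8.602 - 1.282
z_β = 2.245

Power = Φ(z_β) = Φ(2.245) ≈ 0.988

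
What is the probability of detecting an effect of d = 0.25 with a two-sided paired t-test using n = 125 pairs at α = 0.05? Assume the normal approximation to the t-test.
Power ≈ 0.80

Power calculation (paired t-test, normal approximation):
z_β = d · √n - z_{α/2}
z_β = 0.25 · √125 - 1.960
z_β = 0.25 · 11.180 - 1.960
z_β = 0.835

Power = Φ(z_β) = Φ(0.835) ≈ 0.798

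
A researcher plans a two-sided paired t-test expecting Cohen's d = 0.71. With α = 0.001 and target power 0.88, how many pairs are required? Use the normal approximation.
n = 40 pairs

Sample size formula (paired t-test, normal approximation):
n = ((z_{α/2} + z_β) / d)²

z_{α/2} = 3.291 (for α = 0.001, two-sided)
z_β = 1.175 (for power = 0.88)
d = 0.71

n = ((3.291 + 1.175) / 0.71)²
n = (6.290)²
n ≈ 39.56
Round up to the next whole number: n = 40 pairs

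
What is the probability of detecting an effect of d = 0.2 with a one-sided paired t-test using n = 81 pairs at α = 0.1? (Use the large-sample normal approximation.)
Power ≈ 0.70

Power calculation (paired t-test, normal approximation):
z_β = d · √n - z_α
z_β = 0.2 · √81 - 1.282
z_β = 0.2 · 9.000 - 1.282
z_β = 0.518

Power = Φ(z_β) = Φ(0.518) ≈ 0.698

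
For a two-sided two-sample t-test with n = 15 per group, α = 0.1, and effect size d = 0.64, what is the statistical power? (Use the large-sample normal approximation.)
Power ≈ 0.54

Power calculation (two-sample t-test, normal approximation):
z_β = d · √(n/2) - z_{α/2}
z_β = 0.64 · √(15/2) - 1.645
z_β = 0.64 · 2.739 - 1.645
z_β = 0.108

Power = Φ(z_β) = Φ(0.108) ≈ 0.543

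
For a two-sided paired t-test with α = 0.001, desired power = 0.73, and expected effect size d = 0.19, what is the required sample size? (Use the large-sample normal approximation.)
n = 423 pairs

Sample size formula (paired t-test, normal approximation):
n = ((z_{α/2} + z_β) / d)²

z_{α/2} = 3.291 (for α = 0.001, two-sided)
z_β = 0.613 (for power = 0.73)
d = 0.19

n = ((3.291 + 0.613) / 0.19)²
n = (20.547)²
n ≈ 422.18
Round up to the next whole number: n = 423 pairs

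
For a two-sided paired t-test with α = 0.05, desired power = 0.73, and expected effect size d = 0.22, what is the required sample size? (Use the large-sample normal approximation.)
n = 137 pairs

Sample size formula (paired t-test, normal approximation):
n = ((z_{α/2} + z_β) / d)²

z_{α/2} = 1.960 (for α = 0.05, two-sided)
z_β = 0.613 (for power = 0.73)
d = 0.22

n = ((1.960 + 0.613) / 0.22)²
n = (11.695)²
n ≈ 136.77
Round up to the next whole number: n = 137 pairs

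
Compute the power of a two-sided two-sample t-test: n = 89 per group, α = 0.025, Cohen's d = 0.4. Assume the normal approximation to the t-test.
Power ≈ 0.67

Power calculation (two-sample t-test, normal approximation):
z_β = d · √(n/2) - z_{α/2}
z_β = 0.4 · √(89/2) - 2.241
z_β = 0.4 · 6.671 - 2.241
z_β = 0.427

Power = Φ(z_β) = Φ(0.427) ≈ 0.665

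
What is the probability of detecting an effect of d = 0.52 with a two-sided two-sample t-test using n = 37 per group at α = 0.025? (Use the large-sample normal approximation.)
Power ≈ 0.50

Power calculation (two-sample t-test, normal approximation):
z_β = d · √(n/2) - z_{α/2}
z_β = 0.52 · √(37/2) - 2.241
z_β = 0.52 · 4.301 - 2.241
z_β = -0.005

Power = Φ(z_β) = Φ(-0.005) ≈ 0.498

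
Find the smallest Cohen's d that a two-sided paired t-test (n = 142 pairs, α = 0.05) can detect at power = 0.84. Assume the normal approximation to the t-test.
d ≈ 0.25

Minimum detectable effect (paired t-test, normal approximation):
d = (z_{α/2} + z_β) / √n
d = (1.960 + 0.994) / √142
d = 2.954 / 11.916
d ≈ 0.25

By Cohen's convention (0.2 small / 0.5 medium / 0.8 large): small effect.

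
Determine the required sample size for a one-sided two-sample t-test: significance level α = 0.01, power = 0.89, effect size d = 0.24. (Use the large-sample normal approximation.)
n = 439 per group

Sample size formula (two-sample t-test, normal approximation):
n = 2 · ((z_α + z_β) / d)²

z_α = 2.326 (for α = 0.01, one-sided)
z_β = 1.227 (for power = 0.89)
d = 0.24

n = 2 · ((2.326 + 1.227) / 0.24)²
n = 2 · (14.804)²
n ≈ 438.32
Round up to the next whole number: n = 439 per group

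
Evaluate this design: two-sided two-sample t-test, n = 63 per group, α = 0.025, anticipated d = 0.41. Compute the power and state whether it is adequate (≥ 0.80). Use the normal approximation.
Power ≈ 0.52; the study is underpowered (power < 0.80)

Power calculation (two-sample t-test, normal approximation):
z_β = d · √(n/2) - z_{α/2}
z_β = 0.41 · √(63/2) - 2.241
z_β = 0.41 · 5.612 - 2.241
z_β = 0.060

Power = Φ(z_β) = Φ(0.060) ≈ 0.524

Effect size d = 0.41 is small by Cohen's convention (0.2/0.5/0.8).

Threshold: power ≥ 0.80 is conventionally adequate.
Power ≈ 0.52 → the study is underpowered (power < 0.80).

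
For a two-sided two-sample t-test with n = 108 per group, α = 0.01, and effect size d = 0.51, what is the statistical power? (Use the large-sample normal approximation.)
Power ≈ 0.88

Power calculation (two-sample t-test, normal approximation):
z_β = d · √(n/2) - z_{α/2}
z_β = 0.51 · √(108/2) - 2.576
z_β = 0.51 · 7.348 - 2.576
z_β = 1.172

Power = Φ(z_β) = Φ(1.172) ≈ 0.879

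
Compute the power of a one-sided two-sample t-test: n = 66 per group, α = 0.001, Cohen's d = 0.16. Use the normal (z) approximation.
Power ≈ 0.01

Power calculation (two-sample t-test, normal approximation):
z_β = d · √(n/2) - z_α
z_β = 0.16 · √(66/2) - 3.090
z_β = 0.16 · 5.745 - 3.090
z_β = -2.171

Power = Φ(z_β) = Φ(-2.171) ≈ 0.015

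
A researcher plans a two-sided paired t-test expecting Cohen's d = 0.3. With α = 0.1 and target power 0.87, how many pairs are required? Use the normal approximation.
n = 86 pairs

Sample size formula (paired t-test, normal approximation):
n = ((z_{α/2} + z_β) / d)²

z_{α/2} = 1.645 (for α = 0.1, two-sided)
z_β = 1.126 (for power = 0.87)
d = 0.3

n = ((1.645 + 1.126) / 0.3)²
n = (9.237)²
n ≈ 85.32
Round up to the next whole number: n = 86 pairs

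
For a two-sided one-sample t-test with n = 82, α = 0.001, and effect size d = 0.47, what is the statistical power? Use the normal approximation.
Power ≈ 0.83

Power calculation (one-sample t-test, normal approximation):
z_β = d · √n - z_{α/2}
z_β = 0.47 · √82 - 3.291
z_β = 0.47 · 9.055 - 3.291
z_β = 0.966

Power = Φ(z_β) = Φ(0.966) ≈ 0.833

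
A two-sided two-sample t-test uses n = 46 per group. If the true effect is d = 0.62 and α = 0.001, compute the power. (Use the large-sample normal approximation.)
Power ≈ 0.38

Power calculation (two-sample t-test, normal approximation):
z_β = d · √(n/2) - z_{α/2}
z_β = 0.62 · √(46/2) - 3.291
z_β = 0.62 · 4.796 - 3.291
z_β = -0.317

Power = Φ(z_β) = Φ(-0.317) ≈ 0.376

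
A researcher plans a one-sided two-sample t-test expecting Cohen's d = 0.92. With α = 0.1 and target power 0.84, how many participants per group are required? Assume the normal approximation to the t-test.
n = 13 per group

Sample size formula (two-sample t-test, normal approximation):
n = 2 · ((z_α + z_β) / d)²

z_α = 1.282 (for α = 0.1, one-sided)
z_β = 0.994 (for power = 0.84)
d = 0.92

n = 2 · ((1.282 + 0.994) / 0.92)²
n = 2 · (2.474)²
n ≈ 12.24
Round up to the next whole number: n = 13 per group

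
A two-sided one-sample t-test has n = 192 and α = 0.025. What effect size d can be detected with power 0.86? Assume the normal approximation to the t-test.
d ≈ 0.24

Minimum detectable effect (one-sample t-test, normal approximation):
d = (z_{α/2} + z_β) / √n
d = (2.241 + 1.080) / √192
d = 3.322 / 13.856
d ≈ 0.24

By Cohen's convention (0.2 small / 0.5 medium / 0.8 large): small effect.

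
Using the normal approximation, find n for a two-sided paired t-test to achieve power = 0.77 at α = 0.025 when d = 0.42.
n = 51 pairs

Sample size formula (paired t-test, normal approximation):
n = ((z_{α/2} + z_β) / d)²

z_{α/2} = 2.241 (for α = 0.025, two-sided)
z_β = 0.739 (for power = 0.77)
d = 0.42

n = ((2.241 + 0.739) / 0.42)²
n = (7.095)²
n ≈ 50.34
Round up to the next whole number: n = 51 pairs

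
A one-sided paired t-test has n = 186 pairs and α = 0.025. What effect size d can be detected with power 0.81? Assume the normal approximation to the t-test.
d ≈ 0.21

Minimum detectable effect (paired t-test, normal approximation):
d = (z_α + z_β) / √n
d = (1.960 + 0.878) / √186
d = 2.838 / 13.638
d ≈ 0.21

By Cohen's convention (0.2 small / 0.5 medium / 0.8 large): small effect.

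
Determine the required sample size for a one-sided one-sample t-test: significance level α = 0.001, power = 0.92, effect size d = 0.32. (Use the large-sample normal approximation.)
n = 198

Sample size formula (one-sample t-test, normal approximation):
n = ((z_α + z_β) / d)²

z_α = 3.090 (for α = 0.001, one-sided)
z_β = 1.405 (for power = 0.92)
d = 0.32

n = ((3.090 + 1.405) / 0.32)²
n = (14.047)²
n ≈ 197.32
Round up to the next whole number: n = 198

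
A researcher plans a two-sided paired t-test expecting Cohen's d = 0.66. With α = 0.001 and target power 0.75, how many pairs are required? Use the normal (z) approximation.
n = 37 pairs

Sample size formula (paired t-test, normal approximation):
n = ((z_{α/2} + z_β) / d)²

z_{α/2} = 3.291 (for α = 0.001, two-sided)
z_β = 0.674 (for power = 0.75)
d = 0.66

n = ((3.291 + 0.674) / 0.66)²
n = (6.008)²
n ≈ 36.10
Round up to the next whole number: n = 37 pairs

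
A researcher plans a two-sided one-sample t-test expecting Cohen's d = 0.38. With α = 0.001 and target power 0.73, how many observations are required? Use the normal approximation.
n = 106

Sample size formula (one-sample t-test, normal approximation):
n = ((z_{α/2} + z_β) / d)²

z_{α/2} = 3.291 (for α = 0.001, two-sided)
z_β = 0.613 (for power = 0.73)
d = 0.38

n = ((3.291 + 0.613) / 0.38)²
n = (10.274)²
n ≈ 105.56
Round up to the next whole number: n = 106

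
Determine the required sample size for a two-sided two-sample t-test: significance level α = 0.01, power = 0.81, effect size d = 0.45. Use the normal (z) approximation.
n = 118 per group

Sample size formula (two-sample t-test, normal approximation):
n = 2 · ((z_{α/2} + z_β) / d)²

z_{α/2} = 2.576 (for α = 0.01, two-sided)
z_β = 0.878 (for power = 0.81)
d = 0.45

n = 2 · ((2.576 + 0.878) / 0.45)²
n = 2 · (7.676)²
n ≈ 117.84
Round up to the next whole number: n = 118 per group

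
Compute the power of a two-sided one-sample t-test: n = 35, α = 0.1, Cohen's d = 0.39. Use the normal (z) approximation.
Power ≈ 0.75

Power calculation (one-sample t-test, normal approximation):
z_β = d · √n - z_{α/2}
z_β = 0.39 · √35 - 1.645
z_β = 0.39 · 5.916 - 1.645
z_β = 0.662

Power = Φ(z_β) = Φ(0.662) ≈ 0.746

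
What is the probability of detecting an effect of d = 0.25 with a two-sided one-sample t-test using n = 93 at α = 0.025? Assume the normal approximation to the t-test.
Power ≈ 0.57

Power calculation (one-sample t-test, normal approximation):
z_β = d · √n - z_{α/2}
z_β = 0.25 · √93 - 2.241
z_β = 0.25 · 9.644 - 2.241
z_β = 0.170

Power = Φ(z_β) = Φ(0.170) ≈ 0.567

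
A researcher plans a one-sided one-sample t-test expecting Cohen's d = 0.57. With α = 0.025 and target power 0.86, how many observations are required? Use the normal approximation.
n = 29

Sample size formula (one-sample t-test, normal approximation):
n = ((z_α + z_β) / d)²

z_α = 1.960 (for α = 0.025, one-sided)
z_β = 1.080 (for power = 0.86)
d = 0.57

n = ((1.960 + 1.080) / 0.57)²
n = (5.333)²
n ≈ 28.44
Round up to the next whole number: n = 29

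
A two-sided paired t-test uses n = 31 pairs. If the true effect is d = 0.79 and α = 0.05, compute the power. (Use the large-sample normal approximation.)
Power ≈ 0.99

Power calculation (paired t-test, normal approximation):
z_β = d · √n - z_{α/2}
z_β = 0.79 · √31 - 1.960
z_β = 0.79 · 5.568 - 1.960
z_β = 2.439

Power = Φ(z_β) = Φ(2.439) ≈ 0.993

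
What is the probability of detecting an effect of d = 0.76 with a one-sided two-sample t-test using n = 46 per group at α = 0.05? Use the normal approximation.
Power ≈ 0.98

Power calculation (two-sample t-test, normal approximation):
z_β = d · √(n/2) - z_α
z_β = 0.76 · √(46/2) - 1.645
z_β = 0.76 · 4.796 - 1.645
z_β = 2.000

Power = Φ(z_β) = Φ(2.000) ≈ 0.977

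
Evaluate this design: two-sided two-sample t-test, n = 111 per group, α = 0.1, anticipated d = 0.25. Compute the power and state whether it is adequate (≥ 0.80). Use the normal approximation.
Power ≈ 0.59; the study is underpowered (power < 0.80)

Power calculation (two-sample t-test, normal approximation):
z_β = d · √(n/2) - z_{α/2}
z_β = 0.25 · √(111/2) - 1.645
z_β = 0.25 · 7.450 - 1.645
z_β = 0.218

Power = Φ(z_β) = Φ(0.218) ≈ 0.586

Effect size d = 0.25 is small by Cohen's convention (0.2/0.5/0.8).

Threshold: power ≥ 0.80 is conventionally adequate.
Power ≈ 0.59 → the study is underpowered (power < 0.80).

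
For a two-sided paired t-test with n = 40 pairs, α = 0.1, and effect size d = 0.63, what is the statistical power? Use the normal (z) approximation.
Power ≈ 0.99

Power calculation (paired t-test, normal approximation):
z_β = d · √n - z_{α/2}
z_β = 0.63 · √40 - 1.645
z_β = 0.63 · 6.325 - 1.645
z_β = 2.340

Power = Φ(z_β) = Φ(2.340) ≈ 0.990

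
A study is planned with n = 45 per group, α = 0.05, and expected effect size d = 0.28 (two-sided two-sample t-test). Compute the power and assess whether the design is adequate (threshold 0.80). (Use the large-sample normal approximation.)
Power ≈ 0.26; the study is underpowered (power < 0.80)

Power calculation (two-sample t-test, normal approximation):
z_β = d · √(n/2) - z_{α/2}
z_β = 0.28 · √(45/2) - 1.960
z_β = 0.28 · 4.743 - 1.960
z_β = -0.632

Power = Φ(z_β) = Φ(-0.632) ≈ 0.264

Effect size d = 0.28 is small by Cohen's convention (0.2/0.5/0.8).

Threshold: power ≥ 0.80 is conventionally adequate.
Power ≈ 0.26 → the study is underpowered (power < 0.80).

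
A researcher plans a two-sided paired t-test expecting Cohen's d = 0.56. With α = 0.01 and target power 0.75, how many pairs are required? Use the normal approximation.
n = 34 pairs

Sample size formula (paired t-test, normal approximation):
n = ((z_{α/2} + z_β) / d)²

z_{α/2} = 2.576 (for α = 0.01, two-sided)
z_β = 0.674 (for power = 0.75)
d = 0.56

n = ((2.576 + 0.674) / 0.56)²
n = (5.804)²
n ≈ 33.69
Round up to the next whole number: n = 34 pairs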